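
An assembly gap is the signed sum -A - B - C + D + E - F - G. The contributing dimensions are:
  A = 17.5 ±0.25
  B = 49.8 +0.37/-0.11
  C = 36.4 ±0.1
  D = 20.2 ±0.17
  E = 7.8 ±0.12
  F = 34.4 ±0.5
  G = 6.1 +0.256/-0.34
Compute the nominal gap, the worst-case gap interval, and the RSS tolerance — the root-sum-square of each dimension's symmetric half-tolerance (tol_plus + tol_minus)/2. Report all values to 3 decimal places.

nominal=-116.200 wc=[-117.966,-114.610] rss=0.716

Stack each dimension's contribution:
  -A: nom -17.500 → Σnom=-17.500; wc +0.250/-0.250 → slack +0.250/-0.250; half-tol=0.250, Σhalf²=0.062500
  -B: nom -49.800 → Σnom=-67.300; wc +0.110/-0.370 → slack +0.360/-0.620; half-tol=0.240, Σhalf²=0.120100
  -C: nom -36.400 → Σnom=-103.700; wc +0.100/-0.100 → slack +0.460/-0.720; half-tol=0.100, Σhalf²=0.130100
  +D: nom +20.200 → Σnom=-83.500; wc +0.170/-0.170 → slack +0.630/-0.890; half-tol=0.170, Σhalf²=0.159000
  +E: nom +7.800 → Σnom=-75.700; wc +0.120/-0.120 → slack +0.750/-1.010; half-tol=0.120, Σhalf²=0.173400
  -F: nom -34.400 → Σnom=-110.100; wc +0.500/-0.500 → slack +1.250/-1.510; half-tol=0.500, Σhalf²=0.423400
  -G: nom -6.100 → Σnom=-116.200; wc +0.340/-0.256 → slack +1.590/-1.766; half-tol=0.298, Σhalf²=0.512204
Nominal = -116.200. Worst-case = [-116.200 - 1.766, -116.200 + 1.590] = [-117.966, -114.610]. RSS = √0.512204 = 0.716.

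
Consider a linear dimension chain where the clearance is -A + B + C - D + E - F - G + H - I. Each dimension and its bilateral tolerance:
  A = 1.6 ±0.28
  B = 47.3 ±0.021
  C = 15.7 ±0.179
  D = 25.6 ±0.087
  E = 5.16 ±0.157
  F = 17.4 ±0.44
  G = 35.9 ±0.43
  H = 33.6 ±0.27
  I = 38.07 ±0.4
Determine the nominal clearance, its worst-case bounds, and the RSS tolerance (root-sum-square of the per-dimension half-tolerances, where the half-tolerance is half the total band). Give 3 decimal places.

nominal=-16.810 wc=[-19.074,-14.546] rss=0.869

Stack each dimension's contribution:
  -A: nom -1.600 → Σnom=-1.600; wc +0.280/-0.280 → slack +0.280/-0.280; half-tol=0.280, Σhalf²=0.078400
  +B: nom +47.300 → Σnom=45.700; wc +0.021/-0.021 → slack +0.301/-0.301; half-tol=0.021, Σhalf²=0.078841
  +C: nom +15.700 → Σnom=61.400; wc +0.179/-0.179 → slack +0.480/-0.480; half-tol=0.179, Σhalf²=0.110882
  -D: nom -25.600 → Σnom=35.800; wc +0.087/-0.087 → slack +0.567/-0.567; half-tol=0.087, Σhalf²=0.118451
  +E: nom +5.160 → Σnom=40.960; wc +0.157/-0.157 → slack +0.724/-0.724; half-tol=0.157, Σhalf²=0.143100
  -F: nom -17.400 → Σnom=23.560; wc +0.440/-0.440 → slack +1.164/-1.164; half-tol=0.440, Σhalf²=0.336700
  -G: nom -35.900 → Σnom=-12.340; wc +0.430/-0.430 → slack +1.594/-1.594; half-tol=0.430, Σhalf²=0.521600
  +H: nom +33.600 → Σnom=21.260; wc +0.270/-0.270 → slack +1.864/-1.864; half-tol=0.270, Σhalf²=0.594500
  -I: nom -38.070 → Σnom=-16.810; wc +0.400/-0.400 → slack +2.264/-2.264; half-tol=0.400, Σhalf²=0.754500
Nominal = -16.810. Worst-case = [-16.810 - 2.264, -16.810 + 2.264] = [-19.074, -14.546]. RSS = √0.754500 = 0.869.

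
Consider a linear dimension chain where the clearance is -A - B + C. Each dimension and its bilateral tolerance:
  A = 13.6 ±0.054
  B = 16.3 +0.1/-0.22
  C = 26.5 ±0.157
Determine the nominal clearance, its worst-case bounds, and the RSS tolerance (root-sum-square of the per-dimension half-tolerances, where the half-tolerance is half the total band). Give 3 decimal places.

nominal=-3.400 wc=[-3.711,-2.969] rss=0.231

Stack each dimension's contribution:
  -A: nom -13.600 → Σnom=-13.600; wc +0.054/-0.054 → slack +0.054/-0.054; half-tol=0.054, Σhalf²=0.002916
  -B: nom -16.300 → Σnom=-29.900; wc +0.220/-0.100 → slack +0.274/-0.154; half-tol=0.160, Σhalf²=0.028516
  +C: nom +26.500 → Σnom=-3.400; wc +0.157/-0.157 → slack +0.431/-0.311; half-tol=0.157, Σhalf²=0.053165
Nominal = -3.400. Worst-case = [-3.400 - 0.311, -3.400 + 0.431] = [-3.711, -2.969]. RSS = √0.053165 = 0.231.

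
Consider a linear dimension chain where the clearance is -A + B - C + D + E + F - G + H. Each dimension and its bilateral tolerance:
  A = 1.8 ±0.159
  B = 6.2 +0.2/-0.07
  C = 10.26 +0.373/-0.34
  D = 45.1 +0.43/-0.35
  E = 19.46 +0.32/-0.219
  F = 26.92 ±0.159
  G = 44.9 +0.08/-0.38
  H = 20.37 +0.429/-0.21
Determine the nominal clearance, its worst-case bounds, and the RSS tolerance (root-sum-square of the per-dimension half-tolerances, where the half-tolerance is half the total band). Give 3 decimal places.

Stack each dimension's contribution:
  -A: nom -1.800 → Σnom=-1.800; wc +0.159/-0.159 → slack +0.159/-0.159; half-tol=0.159, Σhalf²=0.025281
  +B: nom +6.200 → Σnom=4.400; wc +0.200/-0.070 → slack +0.359/-0.229; half-tol=0.135, Σhalf²=0.043506
  -C: nom -10.260 → Σnom=-5.860; wc +0.340/-0.373 → slack +0.699/-0.602; half-tol=0.357, Σhalf²=0.170598
  +D: nom +45.100 → Σnom=39.240; wc +0.430/-0.350 → slack +1.129/-0.952; half-tol=0.390, Σhalf²=0.322698
  +E: nom +19.460 → Σnom=58.700; wc +0.320/-0.219 → slack +1.449/-1.171; half-tol=0.270, Σhalf²=0.395329
  +F: nom +26.920 → Σnom=85.620; wc +0.159/-0.159 → slack +1.608/-1.330; half-tol=0.159, Σhalf²=0.420610
  -G: nom -44.900 → Σnom=40.720; wc +0.380/-0.080 → slack +1.988/-1.410; half-tol=0.230, Σhalf²=0.473510
  +H: nom +20.370 → Σnom=61.090; wc +0.429/-0.210 → slack +2.417/-1.620; half-tol=0.320, Σhalf²=0.575590
Nominal = 61.090. Worst-case = [61.090 - 1.620, 61.090 + 2.417] = [59.470, 63.507]. RSS = √0.575590 = 0.759.

nominal=61.090 wc=[59.470,63.507] rss=0.759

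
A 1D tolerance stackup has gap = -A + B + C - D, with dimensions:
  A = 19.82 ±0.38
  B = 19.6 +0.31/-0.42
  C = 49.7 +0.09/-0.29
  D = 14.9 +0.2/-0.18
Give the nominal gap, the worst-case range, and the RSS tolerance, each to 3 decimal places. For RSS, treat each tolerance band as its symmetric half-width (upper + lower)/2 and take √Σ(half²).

nominal=34.580 wc=[33.290,35.540] rss=0.591

Stack each dimension's contribution:
  -A: nom -19.820 → Σnom=-19.820; wc +0.380/-0.380 → slack +0.380/-0.380; half-tol=0.380, Σhalf²=0.144400
  +B: nom +19.600 → Σnom=-0.220; wc +0.310/-0.420 → slack +0.690/-0.800; half-tol=0.365, Σhalf²=0.277625
  +C: nom +49.700 → Σnom=49.480; wc +0.090/-0.290 → slack +0.780/-1.090; half-tol=0.190, Σhalf²=0.313725
  -D: nom -14.900 → Σnom=34.580; wc +0.180/-0.200 → slack +0.960/-1.290; half-tol=0.190, Σhalf²=0.349825
Nominal = 34.580. Worst-case = [34.580 - 1.290, 34.580 + 0.960] = [33.290, 35.540]. RSS = √0.349825 = 0.591.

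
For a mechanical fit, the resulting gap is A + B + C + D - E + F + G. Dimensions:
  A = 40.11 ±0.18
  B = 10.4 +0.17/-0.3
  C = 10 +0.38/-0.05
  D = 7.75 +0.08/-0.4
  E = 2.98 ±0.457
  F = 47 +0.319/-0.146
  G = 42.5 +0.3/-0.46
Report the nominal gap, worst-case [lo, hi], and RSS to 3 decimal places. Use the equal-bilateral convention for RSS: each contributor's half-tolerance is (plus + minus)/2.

Stack each dimension's contribution:
  +A: nom +40.110 → Σnom=40.110; wc +0.180/-0.180 → slack +0.180/-0.180; half-tol=0.180, Σhalf²=0.032400
  +B: nom +10.400 → Σnom=50.510; wc +0.170/-0.300 → slack +0.350/-0.480; half-tol=0.235, Σhalf²=0.087625
  +C: nom +10.000 → Σnom=60.510; wc +0.380/-0.050 → slack +0.730/-0.530; half-tol=0.215, Σhalf²=0.133850
  +D: nom +7.750 → Σnom=68.260; wc +0.080/-0.400 → slack +0.810/-0.930; half-tol=0.240, Σhalf²=0.191450
  -E: nom -2.980 → Σnom=65.280; wc +0.457/-0.457 → slack +1.267/-1.387; half-tol=0.457, Σhalf²=0.400299
  +F: nom +47.000 → Σnom=112.280; wc +0.319/-0.146 → slack +1.586/-1.533; half-tol=0.232, Σhalf²=0.454355
  +G: nom +42.500 → Σnom=154.780; wc +0.300/-0.460 → slack +1.886/-1.993; half-tol=0.380, Σhalf²=0.598755
Nominal = 154.780. Worst-case = [154.780 - 1.993, 154.780 + 1.886] = [152.787, 156.666]. RSS = √0.598755 = 0.774.

nominal=154.780 wc=[152.787,156.666] rss=0.774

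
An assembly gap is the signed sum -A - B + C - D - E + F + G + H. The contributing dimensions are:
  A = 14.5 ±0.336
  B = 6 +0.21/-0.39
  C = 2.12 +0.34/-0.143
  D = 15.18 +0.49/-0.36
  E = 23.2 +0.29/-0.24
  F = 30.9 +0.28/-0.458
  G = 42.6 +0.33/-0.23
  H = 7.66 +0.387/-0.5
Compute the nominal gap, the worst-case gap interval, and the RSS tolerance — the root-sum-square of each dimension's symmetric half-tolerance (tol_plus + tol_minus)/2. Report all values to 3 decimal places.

nominal=24.400 wc=[21.743,27.063] rss=0.961

Stack each dimension's contribution:
  -A: nom -14.500 → Σnom=-14.500; wc +0.336/-0.336 → slack +0.336/-0.336; half-tol=0.336, Σhalf²=0.112896
  -B: nom -6.000 → Σnom=-20.500; wc +0.390/-0.210 → slack +0.726/-0.546; half-tol=0.300, Σhalf²=0.202896
  +C: nom +2.120 → Σnom=-18.380; wc +0.340/-0.143 → slack +1.066/-0.689; half-tol=0.241, Σhalf²=0.261218
  -D: nom -15.180 → Σnom=-33.560; wc +0.360/-0.490 → slack +1.426/-1.179; half-tol=0.425, Σhalf²=0.441843
  -E: nom -23.200 → Σnom=-56.760; wc +0.240/-0.290 → slack +1.666/-1.469; half-tol=0.265, Σhalf²=0.512068
  +F: nom +30.900 → Σnom=-25.860; wc +0.280/-0.458 → slack +1.946/-1.927; half-tol=0.369, Σhalf²=0.648229
  +G: nom +42.600 → Σnom=16.740; wc +0.330/-0.230 → slack +2.276/-2.157; half-tol=0.280, Σhalf²=0.726629
  +H: nom +7.660 → Σnom=24.400; wc +0.387/-0.500 → slack +2.663/-2.657; half-tol=0.444, Σhalf²=0.923322
Nominal = 24.400. Worst-case = [24.400 - 2.657, 24.400 + 2.663] = [21.743, 27.063]. RSS = √0.923322 = 0.961.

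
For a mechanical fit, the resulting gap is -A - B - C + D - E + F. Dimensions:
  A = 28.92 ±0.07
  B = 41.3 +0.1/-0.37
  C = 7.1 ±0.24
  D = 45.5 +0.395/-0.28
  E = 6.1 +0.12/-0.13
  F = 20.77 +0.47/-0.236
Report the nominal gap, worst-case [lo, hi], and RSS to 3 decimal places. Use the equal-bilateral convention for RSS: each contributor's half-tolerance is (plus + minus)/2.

Stack each dimension's contribution:
  -A: nom -28.920 → Σnom=-28.920; wc +0.070/-0.070 → slack +0.070/-0.070; half-tol=0.070, Σhalf²=0.004900
  -B: nom -41.300 → Σnom=-70.220; wc +0.370/-0.100 → slack +0.440/-0.170; half-tol=0.235, Σhalf²=0.060125
  -C: nom -7.100 → Σnom=-77.320; wc +0.240/-0.240 → slack +0.680/-0.410; half-tol=0.240, Σhalf²=0.117725
  +D: nom +45.500 → Σnom=-31.820; wc +0.395/-0.280 → slack +1.075/-0.690; half-tol=0.338, Σhalf²=0.231631
  -E: nom -6.100 → Σnom=-37.920; wc +0.130/-0.120 → slack +1.205/-0.810; half-tol=0.125, Σhalf²=0.247256
  +F: nom +20.770 → Σnom=-17.150; wc +0.470/-0.236 → slack +1.675/-1.046; half-tol=0.353, Σhalf²=0.371865
Nominal = -17.150. Worst-case = [-17.150 - 1.046, -17.150 + 1.675] = [-18.196, -15.475]. RSS = √0.371865 = 0.610.

nominal=-17.150 wc=[-18.196,-15.475] rss=0.610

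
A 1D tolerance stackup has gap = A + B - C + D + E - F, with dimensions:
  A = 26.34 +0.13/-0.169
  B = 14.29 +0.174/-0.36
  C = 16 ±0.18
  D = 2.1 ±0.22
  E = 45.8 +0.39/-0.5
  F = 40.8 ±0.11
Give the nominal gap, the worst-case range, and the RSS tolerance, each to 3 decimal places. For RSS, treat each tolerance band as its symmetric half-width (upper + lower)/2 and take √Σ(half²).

Stack each dimension's contribution:
  +A: nom +26.340 → Σnom=26.340; wc +0.130/-0.169 → slack +0.130/-0.169; half-tol=0.150, Σhalf²=0.022350
  +B: nom +14.290 → Σnom=40.630; wc +0.174/-0.360 → slack +0.304/-0.529; half-tol=0.267, Σhalf²=0.093639
  -C: nom -16.000 → Σnom=24.630; wc +0.180/-0.180 → slack +0.484/-0.709; half-tol=0.180, Σhalf²=0.126039
  +D: nom +2.100 → Σnom=26.730; wc +0.220/-0.220 → slack +0.704/-0.929; half-tol=0.220, Σhalf²=0.174439
  +E: nom +45.800 → Σnom=72.530; wc +0.390/-0.500 → slack +1.094/-1.429; half-tol=0.445, Σhalf²=0.372464
  -F: nom -40.800 → Σnom=31.730; wc +0.110/-0.110 → slack +1.204/-1.539; half-tol=0.110, Σhalf²=0.384564
Nominal = 31.730. Worst-case = [31.730 - 1.539, 31.730 + 1.204] = [30.191, 32.934]. RSS = √0.384564 = 0.620.

nominal=31.730 wc=[30.191,32.934] rss=0.620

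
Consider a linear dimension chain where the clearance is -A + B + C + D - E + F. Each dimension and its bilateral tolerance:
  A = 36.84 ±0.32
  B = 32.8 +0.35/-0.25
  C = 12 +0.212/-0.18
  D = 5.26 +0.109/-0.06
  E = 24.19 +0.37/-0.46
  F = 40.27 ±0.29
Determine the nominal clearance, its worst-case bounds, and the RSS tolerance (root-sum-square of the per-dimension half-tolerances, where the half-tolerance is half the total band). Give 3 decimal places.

Stack each dimension's contribution:
  -A: nom -36.840 → Σnom=-36.840; wc +0.320/-0.320 → slack +0.320/-0.320; half-tol=0.320, Σhalf²=0.102400
  +B: nom +32.800 → Σnom=-4.040; wc +0.350/-0.250 → slack +0.670/-0.570; half-tol=0.300, Σhalf²=0.192400
  +C: nom +12.000 → Σnom=7.960; wc +0.212/-0.180 → slack +0.882/-0.750; half-tol=0.196, Σhalf²=0.230816
  +D: nom +5.260 → Σnom=13.220; wc +0.109/-0.060 → slack +0.991/-0.810; half-tol=0.084, Σhalf²=0.237956
  -E: nom -24.190 → Σnom=-10.970; wc +0.460/-0.370 → slack +1.451/-1.180; half-tol=0.415, Σhalf²=0.410181
  +F: nom +40.270 → Σnom=29.300; wc +0.290/-0.290 → slack +1.741/-1.470; half-tol=0.290, Σhalf²=0.494281
Nominal = 29.300. Worst-case = [29.300 - 1.470, 29.300 + 1.741] = [27.830, 31.041]. RSS = √0.494281 = 0.703.

nominal=29.300 wc=[27.830,31.041] rss=0.703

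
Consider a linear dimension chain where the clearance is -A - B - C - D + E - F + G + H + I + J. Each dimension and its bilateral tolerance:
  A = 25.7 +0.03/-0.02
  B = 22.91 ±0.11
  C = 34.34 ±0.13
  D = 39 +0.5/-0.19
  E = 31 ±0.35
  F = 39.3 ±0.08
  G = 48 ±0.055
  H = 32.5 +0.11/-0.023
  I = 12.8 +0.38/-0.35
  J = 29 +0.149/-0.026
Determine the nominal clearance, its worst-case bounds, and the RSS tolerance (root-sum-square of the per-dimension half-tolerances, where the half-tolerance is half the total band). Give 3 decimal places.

Stack each dimension's contribution:
  -A: nom -25.700 → Σnom=-25.700; wc +0.020/-0.030 → slack +0.020/-0.030; half-tol=0.025, Σhalf²=0.000625
  -B: nom -22.910 → Σnom=-48.610; wc +0.110/-0.110 → slack +0.130/-0.140; half-tol=0.110, Σhalf²=0.012725
  -C: nom -34.340 → Σnom=-82.950; wc +0.130/-0.130 → slack +0.260/-0.270; half-tol=0.130, Σhalf²=0.029625
  -D: nom -39.000 → Σnom=-121.950; wc +0.190/-0.500 → slack +0.450/-0.770; half-tol=0.345, Σhalf²=0.148650
  +E: nom +31.000 → Σnom=-90.950; wc +0.350/-0.350 → slack +0.800/-1.120; half-tol=0.350, Σhalf²=0.271150
  -F: nom -39.300 → Σnom=-130.250; wc +0.080/-0.080 → slack +0.880/-1.200; half-tol=0.080, Σhalf²=0.277550
  +G: nom +48.000 → Σnom=-82.250; wc +0.055/-0.055 → slack +0.935/-1.255; half-tol=0.055, Σhalf²=0.280575
  +H: nom +32.500 → Σnom=-49.750; wc +0.110/-0.023 → slack +1.045/-1.278; half-tol=0.067, Σhalf²=0.284997
  +I: nom +12.800 → Σnom=-36.950; wc +0.380/-0.350 → slack +1.425/-1.628; half-tol=0.365, Σhalf²=0.418222
  +J: nom +29.000 → Σnom=-7.950; wc +0.149/-0.026 → slack +1.574/-1.654; half-tol=0.087, Σhalf²=0.425878
Nominal = -7.950. Worst-case = [-7.950 - 1.654, -7.950 + 1.574] = [-9.604, -6.376]. RSS = √0.425878 = 0.653.

nominal=-7.950 wc=[-9.604,-6.376] rss=0.653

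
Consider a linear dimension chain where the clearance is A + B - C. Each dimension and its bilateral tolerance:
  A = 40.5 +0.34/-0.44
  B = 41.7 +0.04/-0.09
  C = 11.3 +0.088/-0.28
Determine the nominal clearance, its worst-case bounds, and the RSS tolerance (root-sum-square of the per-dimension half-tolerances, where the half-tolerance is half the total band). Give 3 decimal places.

nominal=70.900 wc=[70.282,71.560] rss=0.436

Stack each dimension's contribution:
  +A: nom +40.500 → Σnom=40.500; wc +0.340/-0.440 → slack +0.340/-0.440; half-tol=0.390, Σhalf²=0.152100
  +B: nom +41.700 → Σnom=82.200; wc +0.040/-0.090 → slack +0.380/-0.530; half-tol=0.065, Σhalf²=0.156325
  -C: nom -11.300 → Σnom=70.900; wc +0.280/-0.088 → slack +0.660/-0.618; half-tol=0.184, Σhalf²=0.190181
Nominal = 70.900. Worst-case = [70.900 - 0.618, 70.900 + 0.660] = [70.282, 71.560]. RSS = √0.190181 = 0.436.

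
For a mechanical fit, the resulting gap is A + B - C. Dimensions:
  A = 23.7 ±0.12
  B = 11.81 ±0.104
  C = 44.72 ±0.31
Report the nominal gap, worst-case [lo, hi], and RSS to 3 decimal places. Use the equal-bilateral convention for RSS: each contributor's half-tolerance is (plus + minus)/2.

Stack each dimension's contribution:
  +A: nom +23.700 → Σnom=23.700; wc +0.120/-0.120 → slack +0.120/-0.120; half-tol=0.120, Σhalf²=0.014400
  +B: nom +11.810 → Σnom=35.510; wc +0.104/-0.104 → slack +0.224/-0.224; half-tol=0.104, Σhalf²=0.025216
  -C: nom -44.720 → Σnom=-9.210; wc +0.310/-0.310 → slack +0.534/-0.534; half-tol=0.310, Σhalf²=0.121316
Nominal = -9.210. Worst-case = [-9.210 - 0.534, -9.210 + 0.534] = [-9.744, -8.676]. RSS = √0.121316 = 0.348.

nominal=-9.210 wc=[-9.744,-8.676] rss=0.348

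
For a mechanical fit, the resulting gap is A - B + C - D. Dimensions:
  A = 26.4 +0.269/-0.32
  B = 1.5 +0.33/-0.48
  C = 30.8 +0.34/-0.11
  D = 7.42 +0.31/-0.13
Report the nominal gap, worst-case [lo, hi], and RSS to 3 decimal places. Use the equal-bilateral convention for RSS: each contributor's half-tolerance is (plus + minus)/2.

Stack each dimension's contribution:
  +A: nom +26.400 → Σnom=26.400; wc +0.269/-0.320 → slack +0.269/-0.320; half-tol=0.294, Σhalf²=0.086730
  -B: nom -1.500 → Σnom=24.900; wc +0.480/-0.330 → slack +0.749/-0.650; half-tol=0.405, Σhalf²=0.250755
  +C: nom +30.800 → Σnom=55.700; wc +0.340/-0.110 → slack +1.089/-0.760; half-tol=0.225, Σhalf²=0.301380
  -D: nom -7.420 → Σnom=48.280; wc +0.130/-0.310 → slack +1.219/-1.070; half-tol=0.220, Σhalf²=0.349780
Nominal = 48.280. Worst-case = [48.280 - 1.070, 48.280 + 1.219] = [47.210, 49.499]. RSS = √0.349780 = 0.591.

nominal=48.280 wc=[47.210,49.499] rss=0.591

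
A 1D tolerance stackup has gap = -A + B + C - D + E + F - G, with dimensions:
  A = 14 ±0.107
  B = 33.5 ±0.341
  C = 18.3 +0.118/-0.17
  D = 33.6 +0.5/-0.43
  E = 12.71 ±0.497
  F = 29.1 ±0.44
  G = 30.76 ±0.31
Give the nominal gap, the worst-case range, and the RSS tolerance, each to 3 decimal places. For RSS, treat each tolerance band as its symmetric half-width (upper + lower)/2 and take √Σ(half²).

nominal=15.250 wc=[12.885,17.493] rss=0.949

Stack each dimension's contribution:
  -A: nom -14.000 → Σnom=-14.000; wc +0.107/-0.107 → slack +0.107/-0.107; half-tol=0.107, Σhalf²=0.011449
  +B: nom +33.500 → Σnom=19.500; wc +0.341/-0.341 → slack +0.448/-0.448; half-tol=0.341, Σhalf²=0.127730
  +C: nom +18.300 → Σnom=37.800; wc +0.118/-0.170 → slack +0.566/-0.618; half-tol=0.144, Σhalf²=0.148466
  -D: nom -33.600 → Σnom=4.200; wc +0.430/-0.500 → slack +0.996/-1.118; half-tol=0.465, Σhalf²=0.364691
  +E: nom +12.710 → Σnom=16.910; wc +0.497/-0.497 → slack +1.493/-1.615; half-tol=0.497, Σhalf²=0.611700
  +F: nom +29.100 → Σnom=46.010; wc +0.440/-0.440 → slack +1.933/-2.055; half-tol=0.440, Σhalf²=0.805300
  -G: nom -30.760 → Σnom=15.250; wc +0.310/-0.310 → slack +2.243/-2.365; half-tol=0.310, Σhalf²=0.901400
Nominal = 15.250. Worst-case = [15.250 - 2.365, 15.250 + 2.243] = [12.885, 17.493]. RSS = √0.901400 = 0.949.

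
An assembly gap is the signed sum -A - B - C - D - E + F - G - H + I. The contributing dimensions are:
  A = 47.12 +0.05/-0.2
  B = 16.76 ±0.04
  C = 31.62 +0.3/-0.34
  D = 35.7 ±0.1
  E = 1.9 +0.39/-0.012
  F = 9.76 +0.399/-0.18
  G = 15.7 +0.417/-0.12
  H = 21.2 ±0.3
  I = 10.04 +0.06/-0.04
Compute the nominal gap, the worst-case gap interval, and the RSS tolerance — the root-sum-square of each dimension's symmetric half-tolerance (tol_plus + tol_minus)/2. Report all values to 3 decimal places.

nominal=-150.200 wc=[-152.017,-148.629] rss=0.647

Stack each dimension's contribution:
  -A: nom -47.120 → Σnom=-47.120; wc +0.200/-0.050 → slack +0.200/-0.050; half-tol=0.125, Σhalf²=0.015625
  -B: nom -16.760 → Σnom=-63.880; wc +0.040/-0.040 → slack +0.240/-0.090; half-tol=0.040, Σhalf²=0.017225
  -C: nom -31.620 → Σnom=-95.500; wc +0.340/-0.300 → slack +0.580/-0.390; half-tol=0.320, Σhalf²=0.119625
  -D: nom -35.700 → Σnom=-131.200; wc +0.100/-0.100 → slack +0.680/-0.490; half-tol=0.100, Σhalf²=0.129625
  -E: nom -1.900 → Σnom=-133.100; wc +0.012/-0.390 → slack +0.692/-0.880; half-tol=0.201, Σhalf²=0.170026
  +F: nom +9.760 → Σnom=-123.340; wc +0.399/-0.180 → slack +1.091/-1.060; half-tol=0.289, Σhalf²=0.253836
  -G: nom -15.700 → Σnom=-139.040; wc +0.120/-0.417 → slack +1.211/-1.477; half-tol=0.268, Σhalf²=0.325928
  -H: nom -21.200 → Σnom=-160.240; wc +0.300/-0.300 → slack +1.511/-1.777; half-tol=0.300, Σhalf²=0.415928
  +I: nom +10.040 → Σnom=-150.200; wc +0.060/-0.040 → slack +1.571/-1.817; half-tol=0.050, Σhalf²=0.418428
Nominal = -150.200. Worst-case = [-150.200 - 1.817, -150.200 + 1.571] = [-152.017, -148.629]. RSS = √0.418428 = 0.647.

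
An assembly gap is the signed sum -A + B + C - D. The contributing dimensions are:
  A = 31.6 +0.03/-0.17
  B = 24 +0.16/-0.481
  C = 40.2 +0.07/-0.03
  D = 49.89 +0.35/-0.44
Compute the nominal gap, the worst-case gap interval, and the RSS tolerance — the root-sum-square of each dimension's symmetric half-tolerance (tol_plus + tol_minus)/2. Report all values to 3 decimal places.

Stack each dimension's contribution:
  -A: nom -31.600 → Σnom=-31.600; wc +0.170/-0.030 → slack +0.170/-0.030; half-tol=0.100, Σhalf²=0.010000
  +B: nom +24.000 → Σnom=-7.600; wc +0.160/-0.481 → slack +0.330/-0.511; half-tol=0.321, Σhalf²=0.112720
  +C: nom +40.200 → Σnom=32.600; wc +0.070/-0.030 → slack +0.400/-0.541; half-tol=0.050, Σhalf²=0.115220
  -D: nom -49.890 → Σnom=-17.290; wc +0.440/-0.350 → slack +0.840/-0.891; half-tol=0.395, Σhalf²=0.271245
Nominal = -17.290. Worst-case = [-17.290 - 0.891, -17.290 + 0.840] = [-18.181, -16.450]. RSS = √0.271245 = 0.521.

nominal=-17.290 wc=[-18.181,-16.450] rss=0.521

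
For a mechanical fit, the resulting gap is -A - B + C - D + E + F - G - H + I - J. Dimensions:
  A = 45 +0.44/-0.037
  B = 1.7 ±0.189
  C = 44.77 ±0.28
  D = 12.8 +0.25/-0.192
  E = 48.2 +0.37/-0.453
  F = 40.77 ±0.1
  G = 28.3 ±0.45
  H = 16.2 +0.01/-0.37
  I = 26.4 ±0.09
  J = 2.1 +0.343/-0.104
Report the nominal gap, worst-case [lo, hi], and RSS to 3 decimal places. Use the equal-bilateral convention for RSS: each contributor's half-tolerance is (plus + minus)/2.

Stack each dimension's contribution:
  -A: nom -45.000 → Σnom=-45.000; wc +0.037/-0.440 → slack +0.037/-0.440; half-tol=0.238, Σhalf²=0.056882
  -B: nom -1.700 → Σnom=-46.700; wc +0.189/-0.189 → slack +0.226/-0.629; half-tol=0.189, Σhalf²=0.092603
  +C: nom +44.770 → Σnom=-1.930; wc +0.280/-0.280 → slack +0.506/-0.909; half-tol=0.280, Σhalf²=0.171003
  -D: nom -12.800 → Σnom=-14.730; wc +0.192/-0.250 → slack +0.698/-1.159; half-tol=0.221, Σhalf²=0.219844
  +E: nom +48.200 → Σnom=33.470; wc +0.370/-0.453 → slack +1.068/-1.612; half-tol=0.411, Σhalf²=0.389176
  +F: nom +40.770 → Σnom=74.240; wc +0.100/-0.100 → slack +1.168/-1.712; half-tol=0.100, Σhalf²=0.399176
  -G: nom -28.300 → Σnom=45.940; wc +0.450/-0.450 → slack +1.618/-2.162; half-tol=0.450, Σhalf²=0.601676
  -H: nom -16.200 → Σnom=29.740; wc +0.370/-0.010 → slack +1.988/-2.172; half-tol=0.190, Σhalf²=0.637776
  +I: nom +26.400 → Σnom=56.140; wc +0.090/-0.090 → slack +2.078/-2.262; half-tol=0.090, Σhalf²=0.645876
  -J: nom -2.100 → Σnom=54.040; wc +0.104/-0.343 → slack +2.182/-2.605; half-tol=0.224, Σhalf²=0.695829
Nominal = 54.040. Worst-case = [54.040 - 2.605, 54.040 + 2.182] = [51.435, 56.222]. RSS = √0.695829 = 0.834.

nominal=54.040 wc=[51.435,56.222] rss=0.834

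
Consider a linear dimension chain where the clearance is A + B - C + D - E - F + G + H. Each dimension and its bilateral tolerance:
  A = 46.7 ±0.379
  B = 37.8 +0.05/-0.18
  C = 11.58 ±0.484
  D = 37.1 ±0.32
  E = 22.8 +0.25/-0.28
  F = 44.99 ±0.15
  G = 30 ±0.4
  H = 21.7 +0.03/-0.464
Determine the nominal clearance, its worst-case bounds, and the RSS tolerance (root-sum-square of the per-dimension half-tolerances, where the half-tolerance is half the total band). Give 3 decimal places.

nominal=93.930 wc=[91.303,96.023] rss=0.898

Stack each dimension's contribution:
  +A: nom +46.700 → Σnom=46.700; wc +0.379/-0.379 → slack +0.379/-0.379; half-tol=0.379, Σhalf²=0.143641
  +B: nom +37.800 → Σnom=84.500; wc +0.050/-0.180 → slack +0.429/-0.559; half-tol=0.115, Σhalf²=0.156866
  -C: nom -11.580 → Σnom=72.920; wc +0.484/-0.484 → slack +0.913/-1.043; half-tol=0.484, Σhalf²=0.391122
  +D: nom +37.100 → Σnom=110.020; wc +0.320/-0.320 → slack +1.233/-1.363; half-tol=0.320, Σhalf²=0.493522
  -E: nom -22.800 → Σnom=87.220; wc +0.280/-0.250 → slack +1.513/-1.613; half-tol=0.265, Σhalf²=0.563747
  -F: nom -44.990 → Σnom=42.230; wc +0.150/-0.150 → slack +1.663/-1.763; half-tol=0.150, Σhalf²=0.586247
  +G: nom +30.000 → Σnom=72.230; wc +0.400/-0.400 → slack +2.063/-2.163; half-tol=0.400, Σhalf²=0.746247
  +H: nom +21.700 → Σnom=93.930; wc +0.030/-0.464 → slack +2.093/-2.627; half-tol=0.247, Σhalf²=0.807256
Nominal = 93.930. Worst-case = [93.930 - 2.627, 93.930 + 2.093] = [91.303, 96.023]. RSS = √0.807256 = 0.898.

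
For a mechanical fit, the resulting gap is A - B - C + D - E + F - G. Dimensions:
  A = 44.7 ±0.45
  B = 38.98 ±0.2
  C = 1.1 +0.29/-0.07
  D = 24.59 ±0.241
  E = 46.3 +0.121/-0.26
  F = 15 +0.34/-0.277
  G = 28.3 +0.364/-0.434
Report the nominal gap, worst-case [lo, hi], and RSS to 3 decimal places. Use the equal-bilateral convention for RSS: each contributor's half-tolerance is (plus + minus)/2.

nominal=-30.390 wc=[-32.333,-28.395] rss=0.790

Stack each dimension's contribution:
  +A: nom +44.700 → Σnom=44.700; wc +0.450/-0.450 → slack +0.450/-0.450; half-tol=0.450, Σhalf²=0.202500
  -B: nom -38.980 → Σnom=5.720; wc +0.200/-0.200 → slack +0.650/-0.650; half-tol=0.200, Σhalf²=0.242500
  -C: nom -1.100 → Σnom=4.620; wc +0.070/-0.290 → slack +0.720/-0.940; half-tol=0.180, Σhalf²=0.274900
  +D: nom +24.590 → Σnom=29.210; wc +0.241/-0.241 → slack +0.961/-1.181; half-tol=0.241, Σhalf²=0.332981
  -E: nom -46.300 → Σnom=-17.090; wc +0.260/-0.121 → slack +1.221/-1.302; half-tol=0.191, Σhalf²=0.369271
  +F: nom +15.000 → Σnom=-2.090; wc +0.340/-0.277 → slack +1.561/-1.579; half-tol=0.308, Σhalf²=0.464444
  -G: nom -28.300 → Σnom=-30.390; wc +0.434/-0.364 → slack +1.995/-1.943; half-tol=0.399, Σhalf²=0.623645
Nominal = -30.390. Worst-case = [-30.390 - 1.943, -30.390 + 1.995] = [-32.333, -28.395]. RSS = √0.623645 = 0.790.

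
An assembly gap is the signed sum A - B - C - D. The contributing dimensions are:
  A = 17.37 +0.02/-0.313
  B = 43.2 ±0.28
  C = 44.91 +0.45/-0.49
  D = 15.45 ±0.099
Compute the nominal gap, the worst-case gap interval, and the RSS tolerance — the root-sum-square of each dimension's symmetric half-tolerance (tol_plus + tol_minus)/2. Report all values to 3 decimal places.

nominal=-86.190 wc=[-87.332,-85.301] rss=0.580

Stack each dimension's contribution:
  +A: nom +17.370 → Σnom=17.370; wc +0.020/-0.313 → slack +0.020/-0.313; half-tol=0.167, Σhalf²=0.027722
  -B: nom -43.200 → Σnom=-25.830; wc +0.280/-0.280 → slack +0.300/-0.593; half-tol=0.280, Σhalf²=0.106122
  -C: nom -44.910 → Σnom=-70.740; wc +0.490/-0.450 → slack +0.790/-1.043; half-tol=0.470, Σhalf²=0.327022
  -D: nom -15.450 → Σnom=-86.190; wc +0.099/-0.099 → slack +0.889/-1.142; half-tol=0.099, Σhalf²=0.336823
Nominal = -86.190. Worst-case = [-86.190 - 1.142, -86.190 + 0.889] = [-87.332, -85.301]. RSS = √0.336823 = 0.580.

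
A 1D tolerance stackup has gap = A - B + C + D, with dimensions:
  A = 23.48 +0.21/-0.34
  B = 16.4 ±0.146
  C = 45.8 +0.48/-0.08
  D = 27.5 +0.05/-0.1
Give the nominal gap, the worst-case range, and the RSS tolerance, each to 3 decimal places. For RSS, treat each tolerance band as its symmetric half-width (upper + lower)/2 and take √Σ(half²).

Stack each dimension's contribution:
  +A: nom +23.480 → Σnom=23.480; wc +0.210/-0.340 → slack +0.210/-0.340; half-tol=0.275, Σhalf²=0.075625
  -B: nom -16.400 → Σnom=7.080; wc +0.146/-0.146 → slack +0.356/-0.486; half-tol=0.146, Σhalf²=0.096941
  +C: nom +45.800 → Σnom=52.880; wc +0.480/-0.080 → slack +0.836/-0.566; half-tol=0.280, Σhalf²=0.175341
  +D: nom +27.500 → Σnom=80.380; wc +0.050/-0.100 → slack +0.886/-0.666; half-tol=0.075, Σhalf²=0.180966
Nominal = 80.380. Worst-case = [80.380 - 0.666, 80.380 + 0.886] = [79.714, 81.266]. RSS = √0.180966 = 0.425.

nominal=80.380 wc=[79.714,81.266] rss=0.425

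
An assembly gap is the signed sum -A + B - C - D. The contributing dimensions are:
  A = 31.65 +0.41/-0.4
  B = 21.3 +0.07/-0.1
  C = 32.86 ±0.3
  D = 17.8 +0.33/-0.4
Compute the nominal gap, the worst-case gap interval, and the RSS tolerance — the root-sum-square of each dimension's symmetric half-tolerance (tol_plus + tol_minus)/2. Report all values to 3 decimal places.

nominal=-61.010 wc=[-62.150,-59.840] rss=0.628

Stack each dimension's contribution:
  -A: nom -31.650 → Σnom=-31.650; wc +0.400/-0.410 → slack +0.400/-0.410; half-tol=0.405, Σhalf²=0.164025
  +B: nom +21.300 → Σnom=-10.350; wc +0.070/-0.100 → slack +0.470/-0.510; half-tol=0.085, Σhalf²=0.171250
  -C: nom -32.860 → Σnom=-43.210; wc +0.300/-0.300 → slack +0.770/-0.810; half-tol=0.300, Σhalf²=0.261250
  -D: nom -17.800 → Σnom=-61.010; wc +0.400/-0.330 → slack +1.170/-1.140; half-tol=0.365, Σhalf²=0.394475
Nominal = -61.010. Worst-case = [-61.010 - 1.140, -61.010 + 1.170] = [-62.150, -59.840]. RSS = √0.394475 = 0.628.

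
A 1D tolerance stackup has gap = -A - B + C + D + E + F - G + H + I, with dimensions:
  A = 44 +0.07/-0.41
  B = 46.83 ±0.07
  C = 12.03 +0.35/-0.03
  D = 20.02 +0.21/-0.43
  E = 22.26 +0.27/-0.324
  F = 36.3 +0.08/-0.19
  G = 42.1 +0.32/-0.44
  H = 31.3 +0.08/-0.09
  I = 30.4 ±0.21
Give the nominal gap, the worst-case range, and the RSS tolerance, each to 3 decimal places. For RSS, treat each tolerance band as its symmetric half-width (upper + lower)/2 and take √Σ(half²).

nominal=19.380 wc=[17.646,21.500] rss=0.709

Stack each dimension's contribution:
  -A: nom -44.000 → Σnom=-44.000; wc +0.410/-0.070 → slack +0.410/-0.070; half-tol=0.240, Σhalf²=0.057600
  -B: nom -46.830 → Σnom=-90.830; wc +0.070/-0.070 → slack +0.480/-0.140; half-tol=0.070, Σhalf²=0.062500
  +C: nom +12.030 → Σnom=-78.800; wc +0.350/-0.030 → slack +0.830/-0.170; half-tol=0.190, Σhalf²=0.098600
  +D: nom +20.020 → Σnom=-58.780; wc +0.210/-0.430 → slack +1.040/-0.600; half-tol=0.320, Σhalf²=0.201000
  +E: nom +22.260 → Σnom=-36.520; wc +0.270/-0.324 → slack +1.310/-0.924; half-tol=0.297, Σhalf²=0.289209
  +F: nom +36.300 → Σnom=-0.220; wc +0.080/-0.190 → slack +1.390/-1.114; half-tol=0.135, Σhalf²=0.307434
  -G: nom -42.100 → Σnom=-42.320; wc +0.440/-0.320 → slack +1.830/-1.434; half-tol=0.380, Σhalf²=0.451834
  +H: nom +31.300 → Σnom=-11.020; wc +0.080/-0.090 → slack +1.910/-1.524; half-tol=0.085, Σhalf²=0.459059
  +I: nom +30.400 → Σnom=19.380; wc +0.210/-0.210 → slack +2.120/-1.734; half-tol=0.210, Σhalf²=0.503159
Nominal = 19.380. Worst-case = [19.380 - 1.734, 19.380 + 2.120] = [17.646, 21.500]. RSS = √0.503159 = 0.709.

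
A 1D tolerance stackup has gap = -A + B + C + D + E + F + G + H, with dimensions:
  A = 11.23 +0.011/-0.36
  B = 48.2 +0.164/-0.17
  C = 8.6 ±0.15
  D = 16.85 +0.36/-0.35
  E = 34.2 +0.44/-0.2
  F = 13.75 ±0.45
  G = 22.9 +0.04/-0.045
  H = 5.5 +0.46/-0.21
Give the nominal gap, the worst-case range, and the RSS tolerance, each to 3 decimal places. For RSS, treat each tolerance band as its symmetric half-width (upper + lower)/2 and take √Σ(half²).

Stack each dimension's contribution:
  -A: nom -11.230 → Σnom=-11.230; wc +0.360/-0.011 → slack +0.360/-0.011; half-tol=0.185, Σhalf²=0.034410
  +B: nom +48.200 → Σnom=36.970; wc +0.164/-0.170 → slack +0.524/-0.181; half-tol=0.167, Σhalf²=0.062299
  +C: nom +8.600 → Σnom=45.570; wc +0.150/-0.150 → slack +0.674/-0.331; half-tol=0.150, Σhalf²=0.084799
  +D: nom +16.850 → Σnom=62.420; wc +0.360/-0.350 → slack +1.034/-0.681; half-tol=0.355, Σhalf²=0.210824
  +E: nom +34.200 → Σnom=96.620; wc +0.440/-0.200 → slack +1.474/-0.881; half-tol=0.320, Σhalf²=0.313224
  +F: nom +13.750 → Σnom=110.370; wc +0.450/-0.450 → slack +1.924/-1.331; half-tol=0.450, Σhalf²=0.515724
  +G: nom +22.900 → Σnom=133.270; wc +0.040/-0.045 → slack +1.964/-1.376; half-tol=0.042, Σhalf²=0.517531
  +H: nom +5.500 → Σnom=138.770; wc +0.460/-0.210 → slack +2.424/-1.586; half-tol=0.335, Σhalf²=0.629756
Nominal = 138.770. Worst-case = [138.770 - 1.586, 138.770 + 2.424] = [137.184, 141.194]. RSS = √0.629756 = 0.794.

nominal=138.770 wc=[137.184,141.194] rss=0.794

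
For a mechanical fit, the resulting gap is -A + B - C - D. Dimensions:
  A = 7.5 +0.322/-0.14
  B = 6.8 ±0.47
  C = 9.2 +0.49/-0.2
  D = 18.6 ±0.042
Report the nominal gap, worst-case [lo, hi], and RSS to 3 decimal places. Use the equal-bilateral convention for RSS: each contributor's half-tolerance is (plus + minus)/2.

Stack each dimension's contribution:
  -A: nom -7.500 → Σnom=-7.500; wc +0.140/-0.322 → slack +0.140/-0.322; half-tol=0.231, Σhalf²=0.053361
  +B: nom +6.800 → Σnom=-0.700; wc +0.470/-0.470 → slack +0.610/-0.792; half-tol=0.470, Σhalf²=0.274261
  -C: nom -9.200 → Σnom=-9.900; wc +0.200/-0.490 → slack +0.810/-1.282; half-tol=0.345, Σhalf²=0.393286
  -D: nom -18.600 → Σnom=-28.500; wc +0.042/-0.042 → slack +0.852/-1.324; half-tol=0.042, Σhalf²=0.395050
Nominal = -28.500. Worst-case = [-28.500 - 1.324, -28.500 + 0.852] = [-29.824, -27.648]. RSS = √0.395050 = 0.629.

nominal=-28.500 wc=[-29.824,-27.648] rss=0.629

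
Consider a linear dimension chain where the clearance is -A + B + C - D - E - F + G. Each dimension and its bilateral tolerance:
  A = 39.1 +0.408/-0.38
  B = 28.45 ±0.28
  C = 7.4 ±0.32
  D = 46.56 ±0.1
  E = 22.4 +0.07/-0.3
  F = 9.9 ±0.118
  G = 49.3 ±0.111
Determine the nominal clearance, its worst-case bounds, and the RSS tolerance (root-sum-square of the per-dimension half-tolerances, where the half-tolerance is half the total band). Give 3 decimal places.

Stack each dimension's contribution:
  -A: nom -39.100 → Σnom=-39.100; wc +0.380/-0.408 → slack +0.380/-0.408; half-tol=0.394, Σhalf²=0.155236
  +B: nom +28.450 → Σnom=-10.650; wc +0.280/-0.280 → slack +0.660/-0.688; half-tol=0.280, Σhalf²=0.233636
  +C: nom +7.400 → Σnom=-3.250; wc +0.320/-0.320 → slack +0.980/-1.008; half-tol=0.320, Σhalf²=0.336036
  -D: nom -46.560 → Σnom=-49.810; wc +0.100/-0.100 → slack +1.080/-1.108; half-tol=0.100, Σhalf²=0.346036
  -E: nom -22.400 → Σnom=-72.210; wc +0.300/-0.070 → slack +1.380/-1.178; half-tol=0.185, Σhalf²=0.380261
  -F: nom -9.900 → Σnom=-82.110; wc +0.118/-0.118 → slack +1.498/-1.296; half-tol=0.118, Σhalf²=0.394185
  +G: nom +49.300 → Σnom=-32.810; wc +0.111/-0.111 → slack +1.609/-1.407; half-tol=0.111, Σhalf²=0.406506
Nominal = -32.810. Worst-case = [-32.810 - 1.407, -32.810 + 1.609] = [-34.217, -31.201]. RSS = √0.406506 = 0.638.

nominal=-32.810 wc=[-34.217,-31.201] rss=0.638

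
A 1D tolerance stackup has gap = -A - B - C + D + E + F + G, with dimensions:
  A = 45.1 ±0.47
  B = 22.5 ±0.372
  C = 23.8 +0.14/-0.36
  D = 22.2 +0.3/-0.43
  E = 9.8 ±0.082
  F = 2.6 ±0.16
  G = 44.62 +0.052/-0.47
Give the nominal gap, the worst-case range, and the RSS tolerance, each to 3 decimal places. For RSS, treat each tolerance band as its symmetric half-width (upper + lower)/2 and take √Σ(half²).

Stack each dimension's contribution:
  -A: nom -45.100 → Σnom=-45.100; wc +0.470/-0.470 → slack +0.470/-0.470; half-tol=0.470, Σhalf²=0.220900
  -B: nom -22.500 → Σnom=-67.600; wc +0.372/-0.372 → slack +0.842/-0.842; half-tol=0.372, Σhalf²=0.359284
  -C: nom -23.800 → Σnom=-91.400; wc +0.360/-0.140 → slack +1.202/-0.982; half-tol=0.250, Σhalf²=0.421784
  +D: nom +22.200 → Σnom=-69.200; wc +0.300/-0.430 → slack +1.502/-1.412; half-tol=0.365, Σhalf²=0.555009
  +E: nom +9.800 → Σnom=-59.400; wc +0.082/-0.082 → slack +1.584/-1.494; half-tol=0.082, Σhalf²=0.561733
  +F: nom +2.600 → Σnom=-56.800; wc +0.160/-0.160 → slack +1.744/-1.654; half-tol=0.160, Σhalf²=0.587333
  +G: nom +44.620 → Σnom=-12.180; wc +0.052/-0.470 → slack +1.796/-2.124; half-tol=0.261, Σhalf²=0.655454
Nominal = -12.180. Worst-case = [-12.180 - 2.124, -12.180 + 1.796] = [-14.304, -10.384]. RSS = √0.655454 = 0.810.

nominal=-12.180 wc=[-14.304,-10.384] rss=0.810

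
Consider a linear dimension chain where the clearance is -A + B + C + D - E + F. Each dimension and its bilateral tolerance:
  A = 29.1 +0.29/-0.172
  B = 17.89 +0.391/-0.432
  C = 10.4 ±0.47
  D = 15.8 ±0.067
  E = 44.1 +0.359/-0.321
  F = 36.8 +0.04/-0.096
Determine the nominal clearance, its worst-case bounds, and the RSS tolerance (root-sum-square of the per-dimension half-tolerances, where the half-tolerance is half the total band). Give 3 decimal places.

Stack each dimension's contribution:
  -A: nom -29.100 → Σnom=-29.100; wc +0.172/-0.290 → slack +0.172/-0.290; half-tol=0.231, Σhalf²=0.053361
  +B: nom +17.890 → Σnom=-11.210; wc +0.391/-0.432 → slack +0.563/-0.722; half-tol=0.411, Σhalf²=0.222693
  +C: nom +10.400 → Σnom=-0.810; wc +0.470/-0.470 → slack +1.033/-1.192; half-tol=0.470, Σhalf²=0.443593
  +D: nom +15.800 → Σnom=14.990; wc +0.067/-0.067 → slack +1.100/-1.259; half-tol=0.067, Σhalf²=0.448082
  -E: nom -44.100 → Σnom=-29.110; wc +0.321/-0.359 → slack +1.421/-1.618; half-tol=0.340, Σhalf²=0.563682
  +F: nom +36.800 → Σnom=7.690; wc +0.040/-0.096 → slack +1.461/-1.714; half-tol=0.068, Σhalf²=0.568306
Nominal = 7.690. Worst-case = [7.690 - 1.714, 7.690 + 1.461] = [5.976, 9.151]. RSS = √0.568306 = 0.754.

nominal=7.690 wc=[5.976,9.151] rss=0.754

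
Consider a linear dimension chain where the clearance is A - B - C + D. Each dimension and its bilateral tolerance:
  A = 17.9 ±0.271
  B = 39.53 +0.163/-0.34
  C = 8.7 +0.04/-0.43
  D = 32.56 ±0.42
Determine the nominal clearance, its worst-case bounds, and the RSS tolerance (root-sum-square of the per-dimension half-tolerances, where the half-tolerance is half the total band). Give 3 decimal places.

nominal=2.230 wc=[1.336,3.691] rss=0.607

Stack each dimension's contribution:
  +A: nom +17.900 → Σnom=17.900; wc +0.271/-0.271 → slack +0.271/-0.271; half-tol=0.271, Σhalf²=0.073441
  -B: nom -39.530 → Σnom=-21.630; wc +0.340/-0.163 → slack +0.611/-0.434; half-tol=0.252, Σhalf²=0.136693
  -C: nom -8.700 → Σnom=-30.330; wc +0.430/-0.040 → slack +1.041/-0.474; half-tol=0.235, Σhalf²=0.191918
  +D: nom +32.560 → Σnom=2.230; wc +0.420/-0.420 → slack +1.461/-0.894; half-tol=0.420, Σhalf²=0.368318
Nominal = 2.230. Worst-case = [2.230 - 0.894, 2.230 + 1.461] = [1.336, 3.691]. RSS = √0.368318 = 0.607.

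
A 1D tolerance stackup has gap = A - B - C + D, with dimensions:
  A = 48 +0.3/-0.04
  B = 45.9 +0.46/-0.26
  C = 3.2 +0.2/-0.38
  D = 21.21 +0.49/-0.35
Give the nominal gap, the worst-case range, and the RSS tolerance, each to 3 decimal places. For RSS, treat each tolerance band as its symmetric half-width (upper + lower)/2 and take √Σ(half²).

nominal=20.110 wc=[19.060,21.540] rss=0.647

Stack each dimension's contribution:
  +A: nom +48.000 → Σnom=48.000; wc +0.300/-0.040 → slack +0.300/-0.040; half-tol=0.170, Σhalf²=0.028900
  -B: nom -45.900 → Σnom=2.100; wc +0.260/-0.460 → slack +0.560/-0.500; half-tol=0.360, Σhalf²=0.158500
  -C: nom -3.200 → Σnom=-1.100; wc +0.380/-0.200 → slack +0.940/-0.700; half-tol=0.290, Σhalf²=0.242600
  +D: nom +21.210 → Σnom=20.110; wc +0.490/-0.350 → slack +1.430/-1.050; half-tol=0.420, Σhalf²=0.419000
Nominal = 20.110. Worst-case = [20.110 - 1.050, 20.110 + 1.430] = [19.060, 21.540]. RSS = √0.419000 = 0.647.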